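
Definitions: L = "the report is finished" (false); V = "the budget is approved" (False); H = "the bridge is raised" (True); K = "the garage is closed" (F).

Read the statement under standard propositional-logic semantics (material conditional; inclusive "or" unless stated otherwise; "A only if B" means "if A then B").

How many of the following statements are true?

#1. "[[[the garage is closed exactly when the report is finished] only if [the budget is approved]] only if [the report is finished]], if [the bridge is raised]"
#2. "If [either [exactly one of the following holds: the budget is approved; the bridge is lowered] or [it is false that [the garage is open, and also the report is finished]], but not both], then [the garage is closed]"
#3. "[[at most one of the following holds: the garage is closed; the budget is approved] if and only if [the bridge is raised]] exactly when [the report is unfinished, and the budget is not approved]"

2

#1: In symbols: H -> (((K <-> L) -> V) -> L)

K <-> L = F <-> F = T
(K <-> L) -> V = T -> F = F
((K <-> L) -> V) -> L = F -> F = T
H -> (((K <-> L) -> V) -> L) = T -> T = T
Thus #1 is true.

#2: This is ((V xor ~H) xor ~(~K & L)) -> K.

~H = ~T = F
V xor ~H = F xor F = F
~K = ~F = T
~K & L = T & F = F
~(~K & L) = ~F = T
(V xor ~H) xor ~(~K & L) = F xor T = T
((V xor ~H) xor ~(~K & L)) -> K = T -> F = F
So #2 is false.

#3: Formalization: ((K nand V) <-> H) <-> (~L & ~V)

K nand V = F nand F = T
(K nand V) <-> H = T <-> T = T
~L = ~F = T
~V = ~F = T
~L & ~V = T & T = T
((K nand V) <-> H) <-> (~L & ~V) = T <-> T = T
Hence #3 is true.

True statements: 2 (#1, #3).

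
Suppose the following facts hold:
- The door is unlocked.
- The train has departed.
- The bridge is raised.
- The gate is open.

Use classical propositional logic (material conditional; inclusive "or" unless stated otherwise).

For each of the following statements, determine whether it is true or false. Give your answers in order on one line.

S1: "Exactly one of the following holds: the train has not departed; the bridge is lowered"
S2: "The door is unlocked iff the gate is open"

S1 false, S2 true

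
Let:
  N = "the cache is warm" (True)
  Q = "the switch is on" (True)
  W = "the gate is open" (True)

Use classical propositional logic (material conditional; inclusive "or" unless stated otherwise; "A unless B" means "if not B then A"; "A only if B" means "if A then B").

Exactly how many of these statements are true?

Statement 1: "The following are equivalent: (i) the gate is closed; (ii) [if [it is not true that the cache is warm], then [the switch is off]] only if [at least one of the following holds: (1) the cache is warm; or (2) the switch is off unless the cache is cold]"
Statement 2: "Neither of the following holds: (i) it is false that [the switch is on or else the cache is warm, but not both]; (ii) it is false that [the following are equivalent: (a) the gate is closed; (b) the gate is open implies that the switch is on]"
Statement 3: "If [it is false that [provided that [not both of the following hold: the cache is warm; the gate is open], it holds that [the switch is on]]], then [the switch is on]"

Statement 1: Parsed as ~W <-> ((~N -> ~Q) -> (N | (~Q | ~N)))

~W = ~T = F
~N = ~T = F
~Q = ~T = F
~N -> ~Q = F -> F = T
~Q = ~T = F
~N = ~T = F
~Q | ~N = F | F = F
N | (~Q | ~N) = T | F = T
(~N -> ~Q) -> (N | (~Q | ~N)) = T -> T = T
~W <-> ((~N -> ~Q) -> (N | (~Q | ~N))) = F <-> T = F
Hence Statement 1 is false.

Statement 2: Parsed as ~(Q xor N) nor ~(~W <-> (W -> Q))

Q xor N = T xor T = F
~(Q xor N) = ~F = T
~W = ~T = F
W -> Q = T -> T = T
~W <-> (W -> Q) = F <-> T = F
~(~W <-> (W -> Q)) = ~F = T
~(Q xor N) nor ~(~W <-> (W -> Q)) = T nor T = F
Thus Statement 2 is false.

Statement 3: Formalization: ~((N nand W) -> Q) -> Q

N nand W = T nand T = F
(N nand W) -> Q = F -> T = T
~((N nand W) -> Q) = ~T = F
~((N nand W) -> Q) -> Q = F -> T = T
So Statement 3 is true.

1 of the 3 statements is true (Statement 3).

1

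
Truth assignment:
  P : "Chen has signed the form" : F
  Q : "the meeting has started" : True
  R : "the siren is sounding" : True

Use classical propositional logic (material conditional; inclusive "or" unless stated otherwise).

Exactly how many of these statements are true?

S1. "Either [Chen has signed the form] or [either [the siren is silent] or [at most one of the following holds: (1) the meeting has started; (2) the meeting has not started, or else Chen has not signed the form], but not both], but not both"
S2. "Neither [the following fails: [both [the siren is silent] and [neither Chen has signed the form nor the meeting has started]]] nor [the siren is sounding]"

0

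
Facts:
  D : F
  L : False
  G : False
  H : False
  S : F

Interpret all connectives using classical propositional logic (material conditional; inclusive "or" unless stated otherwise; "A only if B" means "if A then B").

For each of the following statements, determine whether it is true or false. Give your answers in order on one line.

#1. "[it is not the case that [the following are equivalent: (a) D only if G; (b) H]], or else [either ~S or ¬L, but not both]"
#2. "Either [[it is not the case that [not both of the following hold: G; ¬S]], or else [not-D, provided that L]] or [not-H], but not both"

#1: Parsed as ~((D -> G) <-> H) | (~S xor ~L)

D -> G = F -> F = T
(D -> G) <-> H = T <-> F = F
~((D -> G) <-> H) = ~F = T
~S = ~F = T
~L = ~F = T
~S xor ~L = T xor T = F
~((D -> G) <-> H) | (~S xor ~L) = T | F = T
So #1 is true.

#2: In symbols: (~(G nand ~S) | (L -> ~D)) xor ~H

~S = ~F = T
G nand ~S = F nand T = T
~(G nand ~S) = ~T = F
~D = ~F = T
L -> ~D = F -> T = T
~(G nand ~S) | (L -> ~D) = F | T = T
~H = ~F = T
(~(G nand ~S) | (L -> ~D)) xor ~H = T xor T = F
Hence #2 is false.

#1 True / #2 False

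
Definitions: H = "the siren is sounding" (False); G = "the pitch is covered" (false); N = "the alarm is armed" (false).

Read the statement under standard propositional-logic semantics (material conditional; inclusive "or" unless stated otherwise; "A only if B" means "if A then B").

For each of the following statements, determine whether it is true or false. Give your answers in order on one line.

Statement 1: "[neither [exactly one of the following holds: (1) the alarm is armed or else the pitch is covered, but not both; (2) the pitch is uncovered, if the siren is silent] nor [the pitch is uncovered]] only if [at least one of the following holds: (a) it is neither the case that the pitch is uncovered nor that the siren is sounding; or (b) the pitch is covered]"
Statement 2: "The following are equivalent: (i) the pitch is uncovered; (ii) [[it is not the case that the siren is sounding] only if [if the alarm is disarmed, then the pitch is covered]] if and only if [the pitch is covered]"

Statement 1 T, Statement 2 T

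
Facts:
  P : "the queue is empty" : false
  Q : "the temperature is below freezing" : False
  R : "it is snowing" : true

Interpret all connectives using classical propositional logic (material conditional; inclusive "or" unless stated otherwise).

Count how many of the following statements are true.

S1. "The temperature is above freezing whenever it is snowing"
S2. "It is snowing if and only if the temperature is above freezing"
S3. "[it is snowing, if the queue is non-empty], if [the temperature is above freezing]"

3

S1: This is R → ¬Q.

¬Q = ¬F = T
R → ¬Q = T → T = T
Thus S1 is true.

S2: In symbols: R ↔ ¬Q

¬Q = ¬F = T
R ↔ ¬Q = T ↔ T = T
So S2 is true.

S3: In symbols: ¬Q → (¬P → R)

¬Q = ¬F = T
¬P = ¬F = T
¬P → R = T → T = T
¬Q → (¬P → R) = T → T = T
Hence S3 is true.

True statements: 3.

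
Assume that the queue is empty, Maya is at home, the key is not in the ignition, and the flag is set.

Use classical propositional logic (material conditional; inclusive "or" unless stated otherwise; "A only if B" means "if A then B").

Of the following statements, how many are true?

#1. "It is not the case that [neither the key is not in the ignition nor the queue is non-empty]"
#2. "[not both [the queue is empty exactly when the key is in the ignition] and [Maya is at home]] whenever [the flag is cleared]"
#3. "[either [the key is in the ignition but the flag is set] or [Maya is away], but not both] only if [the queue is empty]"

3

Let R = "the key is in the ignition" (F), P = "the queue is empty" (T), S = "the flag is set" (T), Q = "Maya is at home" (T).

#1: This is ¬(¬R ↓ ¬P).

¬R = ¬F = T
¬P = ¬T = F
¬R ↓ ¬P = T ↓ F = F
¬(¬R ↓ ¬P) = ¬F = T
Thus #1 is true.

#2: Formalization: ¬S → ((P ↔ R) ↑ Q)

¬S = ¬T = F
P ↔ R = T ↔ F = F
(P ↔ R) ↑ Q = F ↑ T = T
¬S → ((P ↔ R) ↑ Q) = F → T = T
So #2 is true.

#3: This is ((R ∧ S) ⊕ ¬Q) → P.

R ∧ S = F ∧ T = F
¬Q = ¬T = F
(R ∧ S) ⊕ ¬Q = F ⊕ F = F
((R ∧ S) ⊕ ¬Q) → P = F → T = T
So #3 is true.

Count: 3.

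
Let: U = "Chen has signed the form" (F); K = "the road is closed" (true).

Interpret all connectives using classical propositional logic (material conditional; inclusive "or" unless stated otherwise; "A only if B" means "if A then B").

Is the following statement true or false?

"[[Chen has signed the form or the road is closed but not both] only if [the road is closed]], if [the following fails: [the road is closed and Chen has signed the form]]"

True

Values: K=T, U=F.
Formalization: ~(K & U) -> ((U xor K) -> K)

K & U = T & F = F
~(K & U) = ~F = T
U xor K = F xor T = T
(U xor K) -> K = T -> T = T
~(K & U) -> ((U xor K) -> K) = T -> T = T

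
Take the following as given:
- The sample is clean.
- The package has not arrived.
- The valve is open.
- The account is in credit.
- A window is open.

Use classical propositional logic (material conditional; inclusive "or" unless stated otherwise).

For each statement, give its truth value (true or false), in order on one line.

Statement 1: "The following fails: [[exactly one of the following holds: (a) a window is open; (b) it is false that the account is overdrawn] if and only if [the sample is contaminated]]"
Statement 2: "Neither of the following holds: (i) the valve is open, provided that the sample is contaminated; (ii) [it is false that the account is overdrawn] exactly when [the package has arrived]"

Let U = "a window is open" (T), S = "the account is overdrawn" (F), P = "the sample is contaminated" (F), R = "the valve is open" (T), Q = "the package has arrived" (F).

Statement 1: Formalization: ¬((U ⊕ ¬S) ↔ P)

¬S = ¬F = T
U ⊕ ¬S = T ⊕ T = F
(U ⊕ ¬S) ↔ P = F ↔ F = T
¬((U ⊕ ¬S) ↔ P) = ¬T = F
Thus Statement 1 is false.

Statement 2: This is (P → R) ↓ (¬S ↔ Q).

P → R = F → T = T
¬S = ¬F = T
¬S ↔ Q = T ↔ F = F
(P → R) ↓ (¬S ↔ Q) = T ↓ F = F
So Statement 2 is false.

Statement 1 false, Statement 2 false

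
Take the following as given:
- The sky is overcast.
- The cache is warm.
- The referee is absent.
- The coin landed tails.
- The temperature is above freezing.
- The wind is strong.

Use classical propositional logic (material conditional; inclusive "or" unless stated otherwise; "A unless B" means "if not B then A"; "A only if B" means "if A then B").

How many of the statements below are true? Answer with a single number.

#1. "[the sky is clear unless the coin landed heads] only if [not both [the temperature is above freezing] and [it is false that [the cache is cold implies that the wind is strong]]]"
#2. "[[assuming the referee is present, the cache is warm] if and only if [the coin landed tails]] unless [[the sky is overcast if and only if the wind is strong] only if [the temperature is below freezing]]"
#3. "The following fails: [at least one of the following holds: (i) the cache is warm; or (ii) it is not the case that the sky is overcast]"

Let P = "the sky is overcast" (T), S = "the coin landed heads" (F), U = "the temperature is below freezing" (F), Q = "the cache is warm" (T), V = "the wind is strong" (T), R = "the referee is present" (F).

#1: This is (~P | S) -> (~U nand ~(~Q -> V)).

~P = ~T = F
~P | S = F | F = F
~U = ~F = T
~Q = ~T = F
~Q -> V = F -> T = T
~(~Q -> V) = ~T = F
~U nand ~(~Q -> V) = T nand F = T
(~P | S) -> (~U nand ~(~Q -> V)) = F -> T = T
Hence #1 is true.

#2: Formalization: ((R -> Q) <-> ~S) | ((P <-> V) -> U)

R -> Q = F -> T = T
~S = ~F = T
(R -> Q) <-> ~S = T <-> T = T
P <-> V = T <-> T = T
(P <-> V) -> U = T -> F = F
((R -> Q) <-> ~S) | ((P <-> V) -> U) = T | F = T
Thus #2 is true.

#3: In symbols: ~(Q | ~P)

~P = ~T = F
Q | ~P = T | F = T
~(Q | ~P) = ~T = F
Thus #3 is false.

2 of the 3 statements are true.

2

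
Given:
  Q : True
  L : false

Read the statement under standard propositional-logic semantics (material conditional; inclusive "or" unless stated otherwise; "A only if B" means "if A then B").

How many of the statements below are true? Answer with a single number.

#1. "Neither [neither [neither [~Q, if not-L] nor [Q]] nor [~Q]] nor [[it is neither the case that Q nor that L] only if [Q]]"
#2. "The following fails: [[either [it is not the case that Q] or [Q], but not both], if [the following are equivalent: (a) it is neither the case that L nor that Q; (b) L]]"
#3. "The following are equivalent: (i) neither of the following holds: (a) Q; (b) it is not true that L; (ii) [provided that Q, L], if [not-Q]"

0

#1: In symbols: (((¬L → ¬Q) ↓ Q) ↓ ¬Q) ↓ ((Q ↓ L) → Q)

¬L = ¬F = T
¬Q = ¬T = F
¬L → ¬Q = T → F = F
(¬L → ¬Q) ↓ Q = F ↓ T = F
¬Q = ¬T = F
((¬L → ¬Q) ↓ Q) ↓ ¬Q = F ↓ F = T
Q ↓ L = T ↓ F = F
(Q ↓ L) → Q = F → T = T
(((¬L → ¬Q) ↓ Q) ↓ ¬Q) ↓ ((Q ↓ L) → Q) = T ↓ T = F
So #1 is false.

#2: Parsed as ¬(((L ↓ Q) ↔ L) → (¬Q ⊕ Q))

L ↓ Q = F ↓ T = F
(L ↓ Q) ↔ L = F ↔ F = T
¬Q = ¬T = F
¬Q ⊕ Q = F ⊕ T = T
((L ↓ Q) ↔ L) → (¬Q ⊕ Q) = T → T = T
¬(((L ↓ Q) ↔ L) → (¬Q ⊕ Q)) = ¬T = F
Thus #2 is false.

#3: This is (Q ↓ ¬L) ↔ (¬Q → (Q → L)).

¬L = ¬F = T
Q ↓ ¬L = T ↓ T = F
¬Q = ¬T = F
Q → L = T → F = F
¬Q → (Q → L) = F → F = T
(Q ↓ ¬L) ↔ (¬Q → (Q → L)) = F ↔ T = F
Hence #3 is false.

0 of the 3 statements are true (none).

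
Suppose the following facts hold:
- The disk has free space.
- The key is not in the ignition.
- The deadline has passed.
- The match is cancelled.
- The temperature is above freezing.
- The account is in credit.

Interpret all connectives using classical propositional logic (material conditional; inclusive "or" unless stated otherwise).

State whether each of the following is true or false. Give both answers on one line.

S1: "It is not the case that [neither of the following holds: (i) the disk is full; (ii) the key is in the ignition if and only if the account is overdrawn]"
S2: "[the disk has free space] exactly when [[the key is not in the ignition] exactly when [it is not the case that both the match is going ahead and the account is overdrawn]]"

S1 true / S2 true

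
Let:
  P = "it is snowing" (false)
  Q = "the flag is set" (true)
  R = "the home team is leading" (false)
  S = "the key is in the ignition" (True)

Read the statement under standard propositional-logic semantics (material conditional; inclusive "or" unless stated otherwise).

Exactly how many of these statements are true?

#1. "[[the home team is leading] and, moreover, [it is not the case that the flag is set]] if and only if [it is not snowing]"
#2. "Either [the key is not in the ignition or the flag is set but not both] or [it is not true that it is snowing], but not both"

#1: This is (R ∧ ¬Q) ↔ ¬P.

¬Q = ¬T = F
R ∧ ¬Q = F ∧ F = F
¬P = ¬F = T
(R ∧ ¬Q) ↔ ¬P = F ↔ T = F
Thus #1 is false.

#2: Parsed as (¬S ⊕ Q) ⊕ ¬P

¬S = ¬T = F
¬S ⊕ Q = F ⊕ T = T
¬P = ¬F = T
(¬S ⊕ Q) ⊕ ¬P = T ⊕ T = F
So #2 is false.

True statements: 0 (none).

0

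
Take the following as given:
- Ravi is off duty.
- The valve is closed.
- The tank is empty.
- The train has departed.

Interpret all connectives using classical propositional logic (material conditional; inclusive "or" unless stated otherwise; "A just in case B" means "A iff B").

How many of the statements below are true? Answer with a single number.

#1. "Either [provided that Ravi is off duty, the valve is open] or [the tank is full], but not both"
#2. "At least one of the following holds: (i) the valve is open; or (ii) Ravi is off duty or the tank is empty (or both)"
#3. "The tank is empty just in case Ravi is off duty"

2

Let P = "Ravi is on call" (False), Q = "the valve is open" (False), R = "the tank is full" (False).

#1: Formalization: (not P -> Q) xor R

not P = not False = True
not P -> Q = True -> False = False
(not P -> Q) xor R = False xor False = False
Hence #1 is false.

#2: Formalization: Q or (not P or not R)

not P = not False = True
not R = not False = True
not P or not R = True or True = True
Q or (not P or not R) = False or True = True
Hence #2 is true.

#3: Parsed as not R iff not P

not R = not False = True
not P = not False = True
not R iff not P = True iff True = True
Hence #3 is true.

True statements: 2.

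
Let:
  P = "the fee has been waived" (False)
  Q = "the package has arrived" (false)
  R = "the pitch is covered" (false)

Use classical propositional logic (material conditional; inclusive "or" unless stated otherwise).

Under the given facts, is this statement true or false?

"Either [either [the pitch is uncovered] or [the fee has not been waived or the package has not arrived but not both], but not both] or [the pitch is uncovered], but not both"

The statement is false.

In symbols: (¬R ⊕ (¬P ⊕ ¬Q)) ⊕ ¬R

¬R = ¬F = T
¬P = ¬F = T
¬Q = ¬F = T
¬P ⊕ ¬Q = T ⊕ T = F
¬R ⊕ (¬P ⊕ ¬Q) = T ⊕ F = T
¬R = ¬F = T
(¬R ⊕ (¬P ⊕ ¬Q)) ⊕ ¬R = T ⊕ T = F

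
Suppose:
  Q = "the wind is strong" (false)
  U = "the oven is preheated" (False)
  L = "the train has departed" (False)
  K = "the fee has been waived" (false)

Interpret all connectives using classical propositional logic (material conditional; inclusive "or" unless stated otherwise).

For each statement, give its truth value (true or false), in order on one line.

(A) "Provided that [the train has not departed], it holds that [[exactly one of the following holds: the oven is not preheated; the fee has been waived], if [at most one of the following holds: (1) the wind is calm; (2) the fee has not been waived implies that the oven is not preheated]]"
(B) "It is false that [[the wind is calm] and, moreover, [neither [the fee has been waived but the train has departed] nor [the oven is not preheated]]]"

(A): Parsed as not L -> ((not Q nand (not K -> not U)) -> (not U xor K))

not L = not False = True
not Q = not False = True
not K = not False = True
not U = not False = True
not K -> not U = True -> True = True
not Q nand (not K -> not U) = True nand True = False
not U = not False = True
not U xor K = True xor False = True
(not Q nand (not K -> not U)) -> (not U xor K) = False -> True = True
not L -> ((not Q nand (not K -> not U)) -> (not U xor K)) = True -> True = True
Thus (A) is true.

(B): This is not (not Q and ((K and L) nor not U)).

not Q = not False = True
K and L = False and False = False
not U = not False = True
(K and L) nor not U = False nor True = False
not Q and ((K and L) nor not U) = True and False = False
not (not Q and ((K and L) nor not U)) = not False = True
Thus (B) is true.

(A) true; (B) true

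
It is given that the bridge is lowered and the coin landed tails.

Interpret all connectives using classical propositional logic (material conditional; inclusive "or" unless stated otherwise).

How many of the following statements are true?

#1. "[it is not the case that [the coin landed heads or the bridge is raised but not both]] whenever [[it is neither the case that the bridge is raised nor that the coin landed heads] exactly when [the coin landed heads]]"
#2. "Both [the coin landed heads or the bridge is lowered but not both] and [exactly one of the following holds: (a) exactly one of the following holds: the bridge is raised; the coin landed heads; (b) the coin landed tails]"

Let P = "the bridge is raised" (F), Q = "the coin landed heads" (F).

#1: This is ((P ↓ Q) ↔ Q) → ¬(Q ⊕ P).

P ↓ Q = F ↓ F = T
(P ↓ Q) ↔ Q = T ↔ F = F
Q ⊕ P = F ⊕ F = F
¬(Q ⊕ P) = ¬F = T
((P ↓ Q) ↔ Q) → ¬(Q ⊕ P) = F → T = T
Thus #1 is true.

#2: Parsed as (Q ⊕ ¬P) ∧ ((P ⊕ Q) ⊕ ¬Q)

¬P = ¬F = T
Q ⊕ ¬P = F ⊕ T = T
P ⊕ Q = F ⊕ F = F
¬Q = ¬F = T
(P ⊕ Q) ⊕ ¬Q = F ⊕ T = T
(Q ⊕ ¬P) ∧ ((P ⊕ Q) ⊕ ¬Q) = T ∧ T = T
So #2 is true.

2 of the 2 statements are true (#1, #2).

2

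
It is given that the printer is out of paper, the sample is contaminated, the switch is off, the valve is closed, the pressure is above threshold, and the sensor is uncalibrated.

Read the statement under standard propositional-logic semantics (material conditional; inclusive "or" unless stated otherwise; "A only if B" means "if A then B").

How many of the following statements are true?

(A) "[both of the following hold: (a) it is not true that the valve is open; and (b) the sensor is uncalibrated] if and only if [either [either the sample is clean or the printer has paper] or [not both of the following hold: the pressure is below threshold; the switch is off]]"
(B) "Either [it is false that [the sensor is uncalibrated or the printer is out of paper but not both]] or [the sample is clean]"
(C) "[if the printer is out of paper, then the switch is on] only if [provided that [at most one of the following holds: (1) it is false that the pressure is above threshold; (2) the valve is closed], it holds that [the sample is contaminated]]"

3

Let N = "the valve is open" (False), Q = "the sensor is calibrated" (False), M = "the sample is contaminated" (True), K = "the printer has paper" (False), W = "the pressure is above threshold" (True), U = "the switch is on" (False).

(A): In symbols: (not N and not Q) iff ((not M or K) or (not W nand not U))

not N = not False = True
not Q = not False = True
not N and not Q = True and True = True
not M = not True = False
not M or K = False or False = False
not W = not True = False
not U = not False = True
not W nand not U = False nand True = True
(not M or K) or (not W nand not U) = False or True = True
(not N and not Q) iff ((not M or K) or (not W nand not U)) = True iff True = True
Thus (A) is true.

(B): Parsed as not (not Q xor not K) or not M

not Q = not False = True
not K = not False = True
not Q xor not K = True xor True = False
not (not Q xor not K) = not False = True
not M = not True = False
not (not Q xor not K) or not M = True or False = True
So (B) is true.

(C): In symbols: (not K -> U) -> ((not W nand not N) -> M)

not K = not False = True
not K -> U = True -> False = False
not W = not True = False
not N = not False = True
not W nand not N = False nand True = True
(not W nand not N) -> M = True -> True = True
(not K -> U) -> ((not W nand not N) -> M) = False -> True = True
So (C) is true.

True statements: 3 ((A), (B), (C)).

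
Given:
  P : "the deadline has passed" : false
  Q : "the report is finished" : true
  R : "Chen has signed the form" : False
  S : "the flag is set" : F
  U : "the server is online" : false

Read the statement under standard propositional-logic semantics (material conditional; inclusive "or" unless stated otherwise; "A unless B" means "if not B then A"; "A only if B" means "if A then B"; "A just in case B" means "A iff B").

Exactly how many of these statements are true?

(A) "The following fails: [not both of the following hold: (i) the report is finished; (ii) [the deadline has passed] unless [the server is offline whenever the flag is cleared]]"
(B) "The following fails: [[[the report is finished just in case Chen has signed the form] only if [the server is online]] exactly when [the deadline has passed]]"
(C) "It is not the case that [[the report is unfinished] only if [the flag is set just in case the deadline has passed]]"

(A): Formalization: not (Q nand (P or (not S -> not U)))

not S = not False = True
not U = not False = True
not S -> not U = True -> True = True
P or (not S -> not U) = False or True = True
Q nand (P or (not S -> not U)) = True nand True = False
not (Q nand (P or (not S -> not U))) = not False = True
Hence (A) is true.

(B): Formalization: not (((Q iff R) -> U) iff P)

Q iff R = True iff False = False
(Q iff R) -> U = False -> False = True
((Q iff R) -> U) iff P = True iff False = False
not (((Q iff R) -> U) iff P) = not False = True
Thus (B) is true.

(C): In symbols: not (not Q -> (S iff P))

not Q = not True = False
S iff P = False iff False = True
not Q -> (S iff P) = False -> True = True
not (not Q -> (S iff P)) = not True = False
Hence (C) is false.

2 of the 3 statements are true.

2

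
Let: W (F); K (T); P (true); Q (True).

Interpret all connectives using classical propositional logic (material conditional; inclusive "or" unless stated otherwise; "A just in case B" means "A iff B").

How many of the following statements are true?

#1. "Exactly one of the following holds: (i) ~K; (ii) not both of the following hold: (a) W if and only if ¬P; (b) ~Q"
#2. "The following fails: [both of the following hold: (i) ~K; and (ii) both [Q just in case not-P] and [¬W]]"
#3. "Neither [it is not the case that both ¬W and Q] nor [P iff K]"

#1: Formalization: not K xor ((W iff not P) nand not Q)

not K = not True = False
not P = not True = False
W iff not P = False iff False = True
not Q = not True = False
(W iff not P) nand not Q = True nand False = True
not K xor ((W iff not P) nand not Q) = False xor True = True
Hence #1 is true.

#2: Parsed as not (not K and ((Q iff not P) and not W))

not K = not True = False
not P = not True = False
Q iff not P = True iff False = False
not W = not False = True
(Q iff not P) and not W = False and True = False
not K and ((Q iff not P) and not W) = False and False = False
not (not K and ((Q iff not P) and not W)) = not False = True
Hence #2 is true.

#3: Parsed as (not W nand Q) nor (P iff K)

not W = not False = True
not W nand Q = True nand True = False
P iff K = True iff True = True
(not W nand Q) nor (P iff K) = False nor True = False
So #3 is false.

2 of the 3 statements are true.

2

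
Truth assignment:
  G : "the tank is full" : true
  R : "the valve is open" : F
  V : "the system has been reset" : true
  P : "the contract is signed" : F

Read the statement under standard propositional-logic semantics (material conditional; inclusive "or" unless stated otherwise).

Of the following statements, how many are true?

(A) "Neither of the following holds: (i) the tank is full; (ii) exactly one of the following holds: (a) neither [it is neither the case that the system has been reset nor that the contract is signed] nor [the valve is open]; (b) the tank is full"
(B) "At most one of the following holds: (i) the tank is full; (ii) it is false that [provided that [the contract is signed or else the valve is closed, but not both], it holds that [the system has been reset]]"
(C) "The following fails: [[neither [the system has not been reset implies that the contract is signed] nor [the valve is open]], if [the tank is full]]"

2

(A): Parsed as G nor (((V nor P) nor R) xor G)

V nor P = True nor False = False
(V nor P) nor R = False nor False = True
((V nor P) nor R) xor G = True xor True = False
G nor (((V nor P) nor R) xor G) = True nor False = False
So (A) is false.

(B): This is G nand not ((P xor not R) -> V).

not R = not False = True
P xor not R = False xor True = True
(P xor not R) -> V = True -> True = True
not ((P xor not R) -> V) = not True = False
G nand not ((P xor not R) -> V) = True nand False = True
So (B) is true.

(C): Parsed as not (G -> ((not V -> P) nor R))

not V = not True = False
not V -> P = False -> False = True
(not V -> P) nor R = True nor False = False
G -> ((not V -> P) nor R) = True -> False = False
not (G -> ((not V -> P) nor R)) = not False = True
Thus (C) is true.

2 of the 3 statements are true.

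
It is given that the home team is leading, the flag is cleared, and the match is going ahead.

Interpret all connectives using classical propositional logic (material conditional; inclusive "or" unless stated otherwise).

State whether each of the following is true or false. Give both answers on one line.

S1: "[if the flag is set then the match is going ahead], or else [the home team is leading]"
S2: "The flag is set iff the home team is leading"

S1 T / S2 F

Let U = "the flag is set" (False), R = "the match is cancelled" (False), P = "the home team is leading" (True).

S1: Parsed as (U -> not R) or P

not R = not False = True
U -> not R = False -> True = True
(U -> not R) or P = True or True = True
Thus S1 is true.

S2: Parsed as U iff P

U iff P = False iff True = False
So S2 is false.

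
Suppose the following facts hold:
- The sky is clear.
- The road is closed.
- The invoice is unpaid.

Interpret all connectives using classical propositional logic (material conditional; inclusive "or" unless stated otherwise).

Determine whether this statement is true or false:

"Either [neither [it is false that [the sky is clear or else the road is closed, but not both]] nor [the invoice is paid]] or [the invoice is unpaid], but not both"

The statement is true.

Let R = "the sky is overcast" (F), N = "the road is closed" (T), P = "the invoice is paid" (F).
In symbols: (~(~R xor N) nor P) xor ~P

~R = ~F = T
~R xor N = T xor T = F
~(~R xor N) = ~F = T
~(~R xor N) nor P = T nor F = F
~P = ~F = T
(~(~R xor N) nor P) xor ~P = F xor T = T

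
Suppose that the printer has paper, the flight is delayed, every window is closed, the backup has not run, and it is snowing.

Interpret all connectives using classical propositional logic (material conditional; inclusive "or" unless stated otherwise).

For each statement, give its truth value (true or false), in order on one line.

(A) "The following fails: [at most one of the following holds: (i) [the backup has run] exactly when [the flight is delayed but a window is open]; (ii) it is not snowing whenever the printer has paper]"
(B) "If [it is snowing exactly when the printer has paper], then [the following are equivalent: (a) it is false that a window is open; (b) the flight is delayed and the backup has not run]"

(A) F / (B) T

Let S = "the backup has run" (F), Q = "the flight is delayed" (T), R = "a window is open" (F), P = "the printer has paper" (T), U = "it is snowing" (T).

(A): This is ~((S <-> (Q & R)) nand (P -> ~U)).

Q & R = T & F = F
S <-> (Q & R) = F <-> F = T
~U = ~T = F
P -> ~U = T -> F = F
(S <-> (Q & R)) nand (P -> ~U) = T nand F = T
~((S <-> (Q & R)) nand (P -> ~U)) = ~T = F
So (A) is false.

(B): Formalization: (U <-> P) -> (~R <-> (Q & ~S))

U <-> P = T <-> T = T
~R = ~F = T
~S = ~F = T
Q & ~S = T & T = T
~R <-> (Q & ~S) = T <-> T = T
(U <-> P) -> (~R <-> (Q & ~S)) = T -> T = T
Thus (B) is true.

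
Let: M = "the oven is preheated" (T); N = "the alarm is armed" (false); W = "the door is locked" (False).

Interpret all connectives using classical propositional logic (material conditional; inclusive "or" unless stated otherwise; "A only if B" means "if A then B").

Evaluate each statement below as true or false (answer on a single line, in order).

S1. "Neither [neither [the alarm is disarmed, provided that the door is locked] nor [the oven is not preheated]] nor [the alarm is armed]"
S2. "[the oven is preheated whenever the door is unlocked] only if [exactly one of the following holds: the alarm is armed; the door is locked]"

S1 true; S2 false

S1: Parsed as ((W → ¬N) ↓ ¬M) ↓ N

¬N = ¬F = T
W → ¬N = F → T = T
¬M = ¬T = F
(W → ¬N) ↓ ¬M = T ↓ F = F
((W → ¬N) ↓ ¬M) ↓ N = F ↓ F = T
So S1 is true.

S2: Formalization: (¬W → M) → (N ⊕ W)

¬W = ¬F = T
¬W → M = T → T = T
N ⊕ W = F ⊕ F = F
(¬W → M) → (N ⊕ W) = T → F = F
So S2 is false.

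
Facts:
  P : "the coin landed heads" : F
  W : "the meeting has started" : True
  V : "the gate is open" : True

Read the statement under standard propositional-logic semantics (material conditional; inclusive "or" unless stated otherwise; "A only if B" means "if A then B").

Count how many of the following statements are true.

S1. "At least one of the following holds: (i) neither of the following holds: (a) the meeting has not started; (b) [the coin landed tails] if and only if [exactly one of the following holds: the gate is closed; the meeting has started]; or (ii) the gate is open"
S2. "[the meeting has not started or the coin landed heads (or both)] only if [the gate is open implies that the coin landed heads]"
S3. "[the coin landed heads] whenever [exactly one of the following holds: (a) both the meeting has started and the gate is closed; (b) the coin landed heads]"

3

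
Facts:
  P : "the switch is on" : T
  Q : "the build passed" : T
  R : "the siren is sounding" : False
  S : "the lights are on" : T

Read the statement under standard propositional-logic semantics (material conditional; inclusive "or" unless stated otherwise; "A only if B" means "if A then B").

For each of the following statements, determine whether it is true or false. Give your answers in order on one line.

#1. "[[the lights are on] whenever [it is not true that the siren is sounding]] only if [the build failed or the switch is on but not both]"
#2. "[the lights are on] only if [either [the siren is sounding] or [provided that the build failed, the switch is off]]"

#1 True / #2 True

#1: In symbols: (not R -> S) -> (not Q xor P)

not R = not False = True
not R -> S = True -> True = True
not Q = not True = False
not Q xor P = False xor True = True
(not R -> S) -> (not Q xor P) = True -> True = True
Hence #1 is true.

#2: This is S -> (R or (not Q -> not P)).

not Q = not True = False
not P = not True = False
not Q -> not P = False -> False = True
R or (not Q -> not P) = False or True = True
S -> (R or (not Q -> not P)) = True -> True = True
So #2 is true.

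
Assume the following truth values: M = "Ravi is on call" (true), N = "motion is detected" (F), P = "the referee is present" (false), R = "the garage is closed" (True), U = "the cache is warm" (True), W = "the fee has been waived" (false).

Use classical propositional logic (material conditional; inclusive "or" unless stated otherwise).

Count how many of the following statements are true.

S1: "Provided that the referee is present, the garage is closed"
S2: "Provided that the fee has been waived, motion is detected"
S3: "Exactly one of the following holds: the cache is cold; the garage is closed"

3

S1: This is P -> R.

P -> R = F -> T = T
So S1 is true.

S2: This is W -> N.

W -> N = F -> F = T
Thus S2 is true.

S3: In symbols: ~U xor R

~U = ~T = F
~U xor R = F xor T = T
Hence S3 is true.

Count: 3.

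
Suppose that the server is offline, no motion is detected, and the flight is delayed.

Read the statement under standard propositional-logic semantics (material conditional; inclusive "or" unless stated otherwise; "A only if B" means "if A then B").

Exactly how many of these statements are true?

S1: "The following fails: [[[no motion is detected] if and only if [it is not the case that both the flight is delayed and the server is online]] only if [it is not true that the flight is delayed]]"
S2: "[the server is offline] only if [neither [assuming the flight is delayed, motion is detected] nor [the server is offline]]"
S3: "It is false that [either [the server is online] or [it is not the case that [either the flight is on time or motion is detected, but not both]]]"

Let Q = "motion is detected" (F), R = "the flight is delayed" (T), P = "the server is online" (F).

S1: In symbols: ~((~Q <-> (R nand P)) -> ~R)

~Q = ~F = T
R nand P = T nand F = T
~Q <-> (R nand P) = T <-> T = T
~R = ~T = F
(~Q <-> (R nand P)) -> ~R = T -> F = F
~((~Q <-> (R nand P)) -> ~R) = ~F = T
Thus S1 is true.

S2: In symbols: ~P -> ((R -> Q) nor ~P)

~P = ~F = T
R -> Q = T -> F = F
~P = ~F = T
(R -> Q) nor ~P = F nor T = F
~P -> ((R -> Q) nor ~P) = T -> F = F
Hence S2 is false.

S3: This is ~(P | ~(~R xor Q)).

~R = ~T = F
~R xor Q = F xor F = F
~(~R xor Q) = ~F = T
P | ~(~R xor Q) = F | T = T
~(P | ~(~R xor Q)) = ~T = F
Hence S3 is false.

1 of the 3 statements is true (S1).

1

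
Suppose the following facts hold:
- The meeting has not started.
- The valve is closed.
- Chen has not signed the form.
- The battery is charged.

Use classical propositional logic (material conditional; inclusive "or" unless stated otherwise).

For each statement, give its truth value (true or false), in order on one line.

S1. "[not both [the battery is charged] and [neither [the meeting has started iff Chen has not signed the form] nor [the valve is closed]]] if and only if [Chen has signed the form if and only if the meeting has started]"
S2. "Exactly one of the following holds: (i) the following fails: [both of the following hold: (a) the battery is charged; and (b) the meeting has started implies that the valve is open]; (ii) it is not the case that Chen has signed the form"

S1 T / S2 T

Let S = "the battery is charged" (T), P = "the meeting has started" (F), R = "Chen has signed the form" (F), Q = "the valve is open" (F).

S1: In symbols: (S nand ((P <-> ~R) nor ~Q)) <-> (R <-> P)

~R = ~F = T
P <-> ~R = F <-> T = F
~Q = ~F = T
(P <-> ~R) nor ~Q = F nor T = F
S nand ((P <-> ~R) nor ~Q) = T nand F = T
R <-> P = F <-> F = T
(S nand ((P <-> ~R) nor ~Q)) <-> (R <-> P) = T <-> T = T
So S1 is true.

S2: In symbols: ~(S & (P -> Q)) xor ~R

P -> Q = F -> F = T
S & (P -> Q) = T & T = T
~(S & (P -> Q)) = ~T = F
~R = ~F = T
~(S & (P -> Q)) xor ~R = F xor T = T
So S2 is true.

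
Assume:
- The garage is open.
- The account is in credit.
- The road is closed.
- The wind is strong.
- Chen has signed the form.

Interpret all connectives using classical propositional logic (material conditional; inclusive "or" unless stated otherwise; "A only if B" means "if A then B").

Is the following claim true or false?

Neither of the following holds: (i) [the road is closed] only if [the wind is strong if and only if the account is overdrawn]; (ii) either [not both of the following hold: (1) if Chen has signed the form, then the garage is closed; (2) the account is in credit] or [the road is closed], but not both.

true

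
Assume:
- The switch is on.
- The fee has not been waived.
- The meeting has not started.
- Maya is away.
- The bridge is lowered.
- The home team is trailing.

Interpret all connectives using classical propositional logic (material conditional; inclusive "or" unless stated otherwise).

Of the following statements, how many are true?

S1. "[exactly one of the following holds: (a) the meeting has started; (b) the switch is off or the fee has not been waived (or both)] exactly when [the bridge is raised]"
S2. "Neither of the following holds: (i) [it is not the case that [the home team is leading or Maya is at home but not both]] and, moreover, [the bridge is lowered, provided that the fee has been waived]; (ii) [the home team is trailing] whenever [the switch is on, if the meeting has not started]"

0

Let S = "the meeting has started" (F), Q = "the switch is on" (T), G = "the fee has been waived" (F), W = "the bridge is raised" (F), L = "the home team is leading" (F), R = "Maya is at home" (F).

S1: Parsed as (S ⊕ (¬Q ∨ ¬G)) ↔ W

¬Q = ¬T = F
¬G = ¬F = T
¬Q ∨ ¬G = F ∨ T = T
S ⊕ (¬Q ∨ ¬G) = F ⊕ T = T
(S ⊕ (¬Q ∨ ¬G)) ↔ W = T ↔ F = F
So S1 is false.

S2: In symbols: (¬(L ⊕ R) ∧ (G → ¬W)) ↓ ((¬S → Q) → ¬L)

L ⊕ R = F ⊕ F = F
¬(L ⊕ R) = ¬F = T
¬W = ¬F = T
G → ¬W = F → T = T
¬(L ⊕ R) ∧ (G → ¬W) = T ∧ T = T
¬S = ¬F = T
¬S → Q = T → T = T
¬L = ¬F = T
(¬S → Q) → ¬L = T → T = T
(¬(L ⊕ R) ∧ (G → ¬W)) ↓ ((¬S → Q) → ¬L) = T ↓ T = F
Hence S2 is false.

0 of the 2 statements are true (none).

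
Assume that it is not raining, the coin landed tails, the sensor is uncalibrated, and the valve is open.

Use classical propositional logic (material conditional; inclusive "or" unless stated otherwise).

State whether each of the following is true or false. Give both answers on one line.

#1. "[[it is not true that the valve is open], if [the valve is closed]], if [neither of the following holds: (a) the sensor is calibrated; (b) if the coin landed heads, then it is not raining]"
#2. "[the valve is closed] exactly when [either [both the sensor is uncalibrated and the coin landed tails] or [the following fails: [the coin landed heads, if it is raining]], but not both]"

#1 true / #2 false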